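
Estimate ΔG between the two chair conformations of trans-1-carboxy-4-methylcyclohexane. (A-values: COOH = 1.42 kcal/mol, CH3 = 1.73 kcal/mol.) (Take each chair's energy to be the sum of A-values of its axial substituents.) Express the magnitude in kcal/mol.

3.15 kcal/mol

C1 and C4 have opposite parity, so for the trans isomer the two substituents are e,e in one chair and a,a in the other.
Chair I (carboxyl axial, methyl axial): E = 3.15 kcal/mol.
Chair II (carboxyl equatorial, methyl equatorial): E = 0.00 kcal/mol.
ΔE = 3.15 − 0.00 = 3.15 kcal/mol; chair II is more stable.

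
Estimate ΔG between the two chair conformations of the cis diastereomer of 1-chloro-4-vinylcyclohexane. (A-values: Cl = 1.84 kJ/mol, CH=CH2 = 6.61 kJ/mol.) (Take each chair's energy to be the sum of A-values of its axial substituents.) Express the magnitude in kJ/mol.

4.77 kJ/mol

C1 and C4 have opposite parity, so for the cis isomer the two substituents are one axial and one equatorial in each chair.
Chair I (chloro axial, vinyl equatorial): E = 1.84 kJ/mol.
Chair II (chloro equatorial, vinyl axial): E = 6.61 kJ/mol.
ΔE = 6.61 − 1.84 = 4.77 kJ/mol; chair I is more stable.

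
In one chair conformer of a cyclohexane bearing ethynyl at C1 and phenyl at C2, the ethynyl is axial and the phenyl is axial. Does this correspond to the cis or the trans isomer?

trans

C1 and C2 have opposite parity, so their axial bonds point in opposite directions.
With opposite-parity carbons, two substituents on the same face are one axial and one equatorial; opposite faces give both axial or both equatorial.
Here the groups are axial/axial → opposite face → trans.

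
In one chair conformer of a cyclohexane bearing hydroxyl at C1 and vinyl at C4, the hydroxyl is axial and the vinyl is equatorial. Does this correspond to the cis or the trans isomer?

cis

C1 and C4 have opposite parity, so their axial bonds point in opposite directions.
With opposite-parity carbons, two substituents on the same face are one axial and one equatorial; opposite faces give both axial or both equatorial.
Here the groups are axial/equatorial → same face → cis.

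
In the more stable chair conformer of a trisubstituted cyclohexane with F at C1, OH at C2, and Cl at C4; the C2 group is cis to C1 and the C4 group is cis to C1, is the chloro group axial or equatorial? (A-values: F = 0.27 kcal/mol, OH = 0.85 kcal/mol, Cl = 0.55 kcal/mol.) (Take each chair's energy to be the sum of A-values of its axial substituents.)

Chair I (fluoro axial, hydroxyl equatorial, chloro equatorial): E = 0.27 kcal/mol.
Chair II (fluoro equatorial, hydroxyl axial, chloro axial): E = 1.40 kcal/mol.
Chair I is the more stable (lower-energy) conformer, and in that chair the chloro group is equatorial.

equatorial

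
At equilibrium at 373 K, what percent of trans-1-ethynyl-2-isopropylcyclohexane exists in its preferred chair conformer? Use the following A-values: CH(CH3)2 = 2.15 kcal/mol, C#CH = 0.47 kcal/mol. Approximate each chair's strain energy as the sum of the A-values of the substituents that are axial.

C1 and C2 have opposite parity, so for the trans isomer the two substituents are e,e in one chair and a,a in the other.
Chair I (isopropyl axial, ethynyl axial): E = 2.62 kcal/mol; chair II (isopropyl equatorial, ethynyl equatorial): E = 0.00 kcal/mol.
ΔG = 2.62 kcal/mol between the two chairs.
K = exp(ΔG/RT) with R = 1.987×10⁻³ kcal mol⁻¹ K⁻¹ and T = 373 K gives K ≈ 34.3.
Fraction in the lower-energy chair = K/(K+1) = 97.2%.

97.2%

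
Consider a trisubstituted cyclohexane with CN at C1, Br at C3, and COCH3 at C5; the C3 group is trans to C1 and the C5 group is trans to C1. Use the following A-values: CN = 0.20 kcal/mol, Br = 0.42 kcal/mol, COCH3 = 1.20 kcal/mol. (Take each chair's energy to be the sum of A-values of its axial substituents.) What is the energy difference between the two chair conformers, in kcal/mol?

1.42 kcal/mol

Chair I (cyano axial, bromo equatorial, acetyl equatorial): E = 0.20 kcal/mol.
Chair II (cyano equatorial, bromo axial, acetyl axial): E = 1.62 kcal/mol.
ΔE = 1.62 − 0.20 = 1.42 kcal/mol; chair I is more stable.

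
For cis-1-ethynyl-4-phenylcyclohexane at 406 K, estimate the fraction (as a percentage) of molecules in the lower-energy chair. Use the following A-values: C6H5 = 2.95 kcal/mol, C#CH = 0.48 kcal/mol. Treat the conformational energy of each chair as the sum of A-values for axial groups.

95.5%

C1 and C4 have opposite parity, so for the cis isomer the two substituents are one axial and one equatorial in each chair.
Chair I (phenyl axial, ethynyl equatorial): E = 2.95 kcal/mol; chair II (phenyl equatorial, ethynyl axial): E = 0.48 kcal/mol.
ΔG = 2.47 kcal/mol between the two chairs.
K = exp(ΔG/RT) with R = 1.987×10⁻³ kcal mol⁻¹ K⁻¹ and T = 406 K gives K ≈ 21.4.
Fraction in the lower-energy chair = K/(K+1) = 95.5%.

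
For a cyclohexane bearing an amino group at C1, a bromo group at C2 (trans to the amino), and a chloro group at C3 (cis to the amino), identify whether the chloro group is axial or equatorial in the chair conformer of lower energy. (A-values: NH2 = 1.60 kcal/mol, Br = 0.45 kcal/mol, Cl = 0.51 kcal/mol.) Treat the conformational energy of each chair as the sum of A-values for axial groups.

Chair I (amino axial, bromo axial, chloro axial): E = 2.56 kcal/mol.
Chair II (amino equatorial, bromo equatorial, chloro equatorial): E = 0.00 kcal/mol.
Chair II is the more stable (lower-energy) conformer, and in that chair the chloro group is equatorial.

equatorial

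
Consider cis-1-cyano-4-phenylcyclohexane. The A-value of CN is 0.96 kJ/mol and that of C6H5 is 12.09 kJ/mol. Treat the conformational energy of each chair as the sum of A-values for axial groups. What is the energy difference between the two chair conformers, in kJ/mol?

11.13 kJ/mol

C1 and C4 have opposite parity, so for the cis isomer the two substituents are one axial and one equatorial in each chair.
Chair I (cyano axial, phenyl equatorial): E = 0.96 kJ/mol.
Chair II (cyano equatorial, phenyl axial): E = 12.09 kJ/mol.
ΔE = 12.09 − 0.96 = 11.13 kJ/mol; chair I is more stable.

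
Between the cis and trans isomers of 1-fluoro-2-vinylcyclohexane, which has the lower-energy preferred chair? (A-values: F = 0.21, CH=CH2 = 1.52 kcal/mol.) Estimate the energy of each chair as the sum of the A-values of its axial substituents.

At 1,2 positions (parity opposite): cis → (a,e or e,a); trans → (e,e or a,a).
Best chair for cis: E = 0.21 kcal/mol; best chair for trans: E = 0.00 kcal/mol.
The trans isomer is lower by 0.21 kcal/mol.

trans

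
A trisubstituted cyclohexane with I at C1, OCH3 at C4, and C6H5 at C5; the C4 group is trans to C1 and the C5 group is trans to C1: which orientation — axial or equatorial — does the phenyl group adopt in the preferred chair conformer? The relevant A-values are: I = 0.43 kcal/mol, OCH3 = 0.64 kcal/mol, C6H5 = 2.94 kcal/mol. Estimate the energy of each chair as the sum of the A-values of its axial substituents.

equatorial

Chair I (iodo axial, methoxy axial, phenyl equatorial): E = 1.07 kcal/mol.
Chair II (iodo equatorial, methoxy equatorial, phenyl axial): E = 2.94 kcal/mol.
Chair I is the more stable (lower-energy) conformer, and in that chair the phenyl group is equatorial.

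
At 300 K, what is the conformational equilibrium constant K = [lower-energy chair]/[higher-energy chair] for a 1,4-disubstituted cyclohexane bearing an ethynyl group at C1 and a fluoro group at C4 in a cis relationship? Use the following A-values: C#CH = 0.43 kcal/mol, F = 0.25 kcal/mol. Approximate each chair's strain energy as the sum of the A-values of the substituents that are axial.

K ≈ 1.35

C1 and C4 have opposite parity, so for the cis isomer the two substituents are one axial and one equatorial in each chair.
Chair I (ethynyl axial, fluoro equatorial): E = 0.43 kcal/mol; chair II (ethynyl equatorial, fluoro axial): E = 0.25 kcal/mol.
ΔG = 0.18 kcal/mol between the two chairs.
K = exp(ΔG/RT) with R = 1.987×10⁻³ kcal mol⁻¹ K⁻¹ and T = 300 K gives K ≈ 1.35.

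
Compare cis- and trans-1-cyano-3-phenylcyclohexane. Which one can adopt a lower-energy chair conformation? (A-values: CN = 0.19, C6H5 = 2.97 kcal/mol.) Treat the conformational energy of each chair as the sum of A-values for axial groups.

At 1,3 positions (parity same): cis → (e,e or a,a); trans → (a,e or e,a).
Best chair for cis: E = 0.00 kcal/mol; best chair for trans: E = 0.19 kcal/mol.
The cis isomer is lower by 0.19 kcal/mol.

cis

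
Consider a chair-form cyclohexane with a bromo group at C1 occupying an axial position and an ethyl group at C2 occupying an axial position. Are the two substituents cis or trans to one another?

C1 and C2 have opposite parity, so their axial bonds point in opposite directions.
With opposite-parity carbons, two substituents on the same face are one axial and one equatorial; opposite faces give both axial or both equatorial.
Here the groups are axial/axial → opposite face → trans.

trans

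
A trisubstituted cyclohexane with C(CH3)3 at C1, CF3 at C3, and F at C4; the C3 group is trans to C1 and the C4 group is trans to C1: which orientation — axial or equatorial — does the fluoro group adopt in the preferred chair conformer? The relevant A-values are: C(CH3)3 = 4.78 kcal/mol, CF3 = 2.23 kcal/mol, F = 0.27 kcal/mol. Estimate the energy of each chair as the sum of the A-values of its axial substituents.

Chair I (tert-butyl axial, trifluoromethyl equatorial, fluoro axial): E = 5.05 kcal/mol.
Chair II (tert-butyl equatorial, trifluoromethyl axial, fluoro equatorial): E = 2.23 kcal/mol.
Chair II is the more stable (lower-energy) conformer, and in that chair the fluoro group is equatorial.

equatorial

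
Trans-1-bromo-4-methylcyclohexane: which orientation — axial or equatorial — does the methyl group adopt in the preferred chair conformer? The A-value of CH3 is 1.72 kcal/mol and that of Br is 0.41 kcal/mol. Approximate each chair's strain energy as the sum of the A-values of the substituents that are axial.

equatorial

C1 and C4 have opposite parity, so for the trans isomer the two substituents are e,e in one chair and a,a in the other.
Chair I (methyl axial, bromo axial): E = 2.13 kcal/mol.
Chair II (methyl equatorial, bromo equatorial): E = 0.00 kcal/mol.
Chair II is the more stable (lower-energy) conformer, and in that chair the methyl group is equatorial.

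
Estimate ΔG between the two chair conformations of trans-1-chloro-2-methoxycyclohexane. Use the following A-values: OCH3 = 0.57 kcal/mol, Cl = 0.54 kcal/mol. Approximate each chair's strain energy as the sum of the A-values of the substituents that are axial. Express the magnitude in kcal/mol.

1.11 kcal/mol

C1 and C2 have opposite parity, so for the trans isomer the two substituents are e,e in one chair and a,a in the other.
Chair I (methoxy axial, chloro axial): E = 1.11 kcal/mol.
Chair II (methoxy equatorial, chloro equatorial): E = 0.00 kcal/mol.
ΔE = 1.11 − 0.00 = 1.11 kcal/mol; chair II is more stable.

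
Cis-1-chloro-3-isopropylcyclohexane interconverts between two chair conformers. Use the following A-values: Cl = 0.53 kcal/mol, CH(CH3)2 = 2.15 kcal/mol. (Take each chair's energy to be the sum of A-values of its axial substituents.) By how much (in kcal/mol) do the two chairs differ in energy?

C1 and C3 have the same parity, so for the cis isomer the two substituents are e,e in one chair and a,a in the other.
Chair I (chloro axial, isopropyl axial): E = 2.68 kcal/mol.
Chair II (chloro equatorial, isopropyl equatorial): E = 0.00 kcal/mol.
ΔE = 2.68 − 0.00 = 2.68 kcal/mol; chair II is more stable.

2.68 kcal/mol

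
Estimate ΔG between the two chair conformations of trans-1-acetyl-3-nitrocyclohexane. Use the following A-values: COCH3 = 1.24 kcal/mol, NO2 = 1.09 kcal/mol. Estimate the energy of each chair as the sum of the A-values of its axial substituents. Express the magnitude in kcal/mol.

C1 and C3 have the same parity, so for the trans isomer the two substituents are one axial and one equatorial in each chair.
Chair I (acetyl axial, nitro equatorial): E = 1.24 kcal/mol.
Chair II (acetyl equatorial, nitro axial): E = 1.09 kcal/mol.
ΔE = 1.24 − 1.09 = 0.15 kcal/mol; chair II is more stable.

0.15 kcal/mol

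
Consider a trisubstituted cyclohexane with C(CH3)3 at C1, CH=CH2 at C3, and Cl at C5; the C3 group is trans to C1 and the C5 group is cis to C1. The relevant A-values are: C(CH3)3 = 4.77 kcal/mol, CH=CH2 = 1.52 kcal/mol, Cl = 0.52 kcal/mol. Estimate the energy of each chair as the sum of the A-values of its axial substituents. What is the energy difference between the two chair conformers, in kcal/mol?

3.77 kcal/mol

Chair I (tert-butyl axial, vinyl equatorial, chloro axial): E = 5.29 kcal/mol.
Chair II (tert-butyl equatorial, vinyl axial, chloro equatorial): E = 1.52 kcal/mol.
ΔE = 5.29 − 1.52 = 3.77 kcal/mol; chair II is more stable.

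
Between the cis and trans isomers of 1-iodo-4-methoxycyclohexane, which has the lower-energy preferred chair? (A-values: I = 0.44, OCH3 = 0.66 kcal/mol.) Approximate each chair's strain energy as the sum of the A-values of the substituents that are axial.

trans

At 1,4 positions (parity opposite): cis → (a,e or e,a); trans → (e,e or a,a).
Best chair for cis: E = 0.44 kcal/mol; best chair for trans: E = 0.00 kcal/mol.
The trans isomer is lower by 0.44 kcal/mol.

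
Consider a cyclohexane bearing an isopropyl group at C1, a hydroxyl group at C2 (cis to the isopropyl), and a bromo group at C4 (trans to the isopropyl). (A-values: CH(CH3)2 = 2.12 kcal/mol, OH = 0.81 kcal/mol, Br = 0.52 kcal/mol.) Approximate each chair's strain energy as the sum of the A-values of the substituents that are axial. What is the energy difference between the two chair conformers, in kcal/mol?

Chair I (isopropyl axial, hydroxyl equatorial, bromo axial): E = 2.64 kcal/mol.
Chair II (isopropyl equatorial, hydroxyl axial, bromo equatorial): E = 0.81 kcal/mol.
ΔE = 2.64 − 0.81 = 1.83 kcal/mol; chair II is more stable.

1.83 kcal/mol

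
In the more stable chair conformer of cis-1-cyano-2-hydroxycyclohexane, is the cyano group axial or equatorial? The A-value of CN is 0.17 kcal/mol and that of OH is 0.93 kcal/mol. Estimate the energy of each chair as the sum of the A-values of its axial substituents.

axial

C1 and C2 have opposite parity, so for the cis isomer the two substituents are one axial and one equatorial in each chair.
Chair I (cyano axial, hydroxyl equatorial): E = 0.17 kcal/mol.
Chair II (cyano equatorial, hydroxyl axial): E = 0.93 kcal/mol.
Chair I is the more stable (lower-energy) conformer, and in that chair the cyano group is axial.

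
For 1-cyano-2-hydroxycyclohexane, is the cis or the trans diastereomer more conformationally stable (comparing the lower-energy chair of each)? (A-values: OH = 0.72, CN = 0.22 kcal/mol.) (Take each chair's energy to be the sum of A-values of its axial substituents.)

At 1,2 positions (parity opposite): cis → (a,e or e,a); trans → (e,e or a,a).
Best chair for cis: E = 0.22 kcal/mol; best chair for trans: E = 0.00 kcal/mol.
The trans isomer is lower by 0.22 kcal/mol.

trans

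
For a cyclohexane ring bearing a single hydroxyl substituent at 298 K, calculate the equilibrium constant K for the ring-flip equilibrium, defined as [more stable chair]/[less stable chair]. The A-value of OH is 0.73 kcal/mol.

K ≈ 3.43

One chair has the hydroxyl group axial (E = 0.73 kcal/mol) and the other has it equatorial (E = 0).
ΔG = 0.73 kcal/mol between the two chairs.
K = exp(ΔG/RT) with R = 1.987×10⁻³ kcal mol⁻¹ K⁻¹ and T = 298 K gives K ≈ 3.43.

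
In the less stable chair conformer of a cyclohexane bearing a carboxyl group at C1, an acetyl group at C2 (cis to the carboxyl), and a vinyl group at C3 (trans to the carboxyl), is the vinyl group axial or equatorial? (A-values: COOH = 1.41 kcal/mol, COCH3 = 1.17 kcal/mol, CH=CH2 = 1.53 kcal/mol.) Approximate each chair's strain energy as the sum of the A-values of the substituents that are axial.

axial

Chair I (carboxyl axial, acetyl equatorial, vinyl equatorial): E = 1.41 kcal/mol.
Chair II (carboxyl equatorial, acetyl axial, vinyl axial): E = 2.70 kcal/mol.
Chair II is the less stable (higher-energy) conformer, and in that chair the vinyl group is axial.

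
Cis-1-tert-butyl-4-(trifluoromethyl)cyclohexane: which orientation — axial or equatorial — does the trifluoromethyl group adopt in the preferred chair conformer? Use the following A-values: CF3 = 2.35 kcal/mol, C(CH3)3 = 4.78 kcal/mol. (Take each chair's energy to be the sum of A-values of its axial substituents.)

axial

C1 and C4 have opposite parity, so for the cis isomer the two substituents are one axial and one equatorial in each chair.
Chair I (trifluoromethyl axial, tert-butyl equatorial): E = 2.35 kcal/mol.
Chair II (trifluoromethyl equatorial, tert-butyl axial): E = 4.78 kcal/mol.
Chair I is the more stable (lower-energy) conformer, and in that chair the trifluoromethyl group is axial.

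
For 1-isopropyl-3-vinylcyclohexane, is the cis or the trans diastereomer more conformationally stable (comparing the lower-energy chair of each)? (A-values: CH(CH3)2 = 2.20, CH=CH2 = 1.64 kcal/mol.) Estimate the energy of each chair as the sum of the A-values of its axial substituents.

cis

At 1,3 positions (parity same): cis → (e,e or a,a); trans → (a,e or e,a).
Best chair for cis: E = 0.00 kcal/mol; best chair for trans: E = 1.64 kcal/mol.
The cis isomer is lower by 1.64 kcal/mol.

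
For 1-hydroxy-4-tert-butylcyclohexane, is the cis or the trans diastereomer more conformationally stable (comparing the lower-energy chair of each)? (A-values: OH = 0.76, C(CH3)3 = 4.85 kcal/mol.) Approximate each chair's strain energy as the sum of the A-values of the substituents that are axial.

trans

At 1,4 positions (parity opposite): cis → (a,e or e,a); trans → (e,e or a,a).
Best chair for cis: E = 0.76 kcal/mol; best chair for trans: E = 0.00 kcal/mol.
The trans isomer is lower by 0.76 kcal/mol.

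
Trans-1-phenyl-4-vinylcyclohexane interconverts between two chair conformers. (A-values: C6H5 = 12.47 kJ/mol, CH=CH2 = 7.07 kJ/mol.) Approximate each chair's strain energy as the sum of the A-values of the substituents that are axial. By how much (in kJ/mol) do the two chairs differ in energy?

C1 and C4 have opposite parity, so for the trans isomer the two substituents are e,e in one chair and a,a in the other.
Chair I (phenyl axial, vinyl axial): E = 19.54 kJ/mol.
Chair II (phenyl equatorial, vinyl equatorial): E = 0.00 kJ/mol.
ΔE = 19.54 − 0.00 = 19.54 kJ/mol; chair II is more stable.

19.54 kJ/mol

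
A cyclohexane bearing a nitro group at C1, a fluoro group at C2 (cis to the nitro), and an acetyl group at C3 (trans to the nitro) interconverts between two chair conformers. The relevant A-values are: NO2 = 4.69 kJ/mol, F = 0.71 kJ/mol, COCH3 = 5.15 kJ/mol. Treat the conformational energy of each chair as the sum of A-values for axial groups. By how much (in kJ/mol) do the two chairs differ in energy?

Chair I (nitro axial, fluoro equatorial, acetyl equatorial): E = 4.69 kJ/mol.
Chair II (nitro equatorial, fluoro axial, acetyl axial): E = 5.86 kJ/mol.
ΔE = 5.86 − 4.69 = 1.17 kJ/mol; chair I is more stable.

1.17 kJ/mol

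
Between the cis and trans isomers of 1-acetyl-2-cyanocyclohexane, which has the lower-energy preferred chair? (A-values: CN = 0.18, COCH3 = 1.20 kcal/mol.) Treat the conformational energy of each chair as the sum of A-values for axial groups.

trans

At 1,2 positions (parity opposite): cis → (a,e or e,a); trans → (e,e or a,a).
Best chair for cis: E = 0.18 kcal/mol; best chair for trans: E = 0.00 kcal/mol.
The trans isomer is lower by 0.18 kcal/mol.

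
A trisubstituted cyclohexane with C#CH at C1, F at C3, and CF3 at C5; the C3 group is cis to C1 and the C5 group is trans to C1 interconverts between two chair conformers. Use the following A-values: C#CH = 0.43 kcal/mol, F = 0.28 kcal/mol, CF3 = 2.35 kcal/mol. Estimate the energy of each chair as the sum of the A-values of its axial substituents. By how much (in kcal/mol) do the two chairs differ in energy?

Chair I (ethynyl axial, fluoro axial, trifluoromethyl equatorial): E = 0.71 kcal/mol.
Chair II (ethynyl equatorial, fluoro equatorial, trifluoromethyl axial): E = 2.35 kcal/mol.
ΔE = 2.35 − 0.71 = 1.64 kcal/mol; chair I is more stable.

1.64 kcal/mol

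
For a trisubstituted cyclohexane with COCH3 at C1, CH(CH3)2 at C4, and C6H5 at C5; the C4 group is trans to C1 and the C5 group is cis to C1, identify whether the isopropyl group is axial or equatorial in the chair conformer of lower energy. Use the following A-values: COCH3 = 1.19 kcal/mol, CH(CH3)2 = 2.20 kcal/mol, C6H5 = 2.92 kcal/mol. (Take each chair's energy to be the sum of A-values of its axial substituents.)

Chair I (acetyl axial, isopropyl axial, phenyl axial): E = 6.31 kcal/mol.
Chair II (acetyl equatorial, isopropyl equatorial, phenyl equatorial): E = 0.00 kcal/mol.
Chair II is the more stable (lower-energy) conformer, and in that chair the isopropyl group is equatorial.

equatorial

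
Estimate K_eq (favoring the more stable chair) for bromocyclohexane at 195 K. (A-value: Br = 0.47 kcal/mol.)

K ≈ 3.36

One chair has the bromo group axial (E = 0.47 kcal/mol) and the other has it equatorial (E = 0).
ΔG = 0.47 kcal/mol between the two chairs.
K = exp(ΔG/RT) with R = 1.987×10⁻³ kcal mol⁻¹ K⁻¹ and T = 195 K gives K ≈ 3.36.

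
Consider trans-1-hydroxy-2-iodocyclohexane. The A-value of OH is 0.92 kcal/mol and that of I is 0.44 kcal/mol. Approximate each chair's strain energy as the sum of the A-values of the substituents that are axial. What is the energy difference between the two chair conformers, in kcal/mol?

1.36 kcal/mol

C1 and C2 have opposite parity, so for the trans isomer the two substituents are e,e in one chair and a,a in the other.
Chair I (hydroxyl axial, iodo axial): E = 1.36 kcal/mol.
Chair II (hydroxyl equatorial, iodo equatorial): E = 0.00 kcal/mol.
ΔE = 1.36 − 0.00 = 1.36 kcal/mol; chair II is more stable.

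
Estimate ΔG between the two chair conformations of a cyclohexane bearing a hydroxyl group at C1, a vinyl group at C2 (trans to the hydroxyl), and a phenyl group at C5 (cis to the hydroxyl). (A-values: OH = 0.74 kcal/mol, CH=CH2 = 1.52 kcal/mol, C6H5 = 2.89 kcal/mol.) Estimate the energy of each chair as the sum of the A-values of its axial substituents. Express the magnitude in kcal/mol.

5.15 kcal/mol

Chair I (hydroxyl axial, vinyl axial, phenyl axial): E = 5.15 kcal/mol.
Chair II (hydroxyl equatorial, vinyl equatorial, phenyl equatorial): E = 0.00 kcal/mol.
ΔE = 5.15 − 0.00 = 5.15 kcal/mol; chair II is more stable.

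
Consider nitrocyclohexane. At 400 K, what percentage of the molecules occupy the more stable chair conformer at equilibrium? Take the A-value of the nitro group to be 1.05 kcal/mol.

One chair has the nitro group axial (E = 1.05 kcal/mol) and the other has it equatorial (E = 0).
ΔG = 1.05 kcal/mol between the two chairs.
K = exp(ΔG/RT) with R = 1.987×10⁻³ kcal mol⁻¹ K⁻¹ and T = 400 K gives K ≈ 3.75.
Fraction in the lower-energy chair = K/(K+1) = 78.9%.

78.9%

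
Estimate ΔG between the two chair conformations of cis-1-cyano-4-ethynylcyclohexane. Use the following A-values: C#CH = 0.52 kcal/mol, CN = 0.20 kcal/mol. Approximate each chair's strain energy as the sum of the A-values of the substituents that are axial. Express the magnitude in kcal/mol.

C1 and C4 have opposite parity, so for the cis isomer the two substituents are one axial and one equatorial in each chair.
Chair I (ethynyl axial, cyano equatorial): E = 0.52 kcal/mol.
Chair II (ethynyl equatorial, cyano axial): E = 0.20 kcal/mol.
ΔE = 0.52 − 0.20 = 0.32 kcal/mol; chair II is more stable.

0.32 kcal/mol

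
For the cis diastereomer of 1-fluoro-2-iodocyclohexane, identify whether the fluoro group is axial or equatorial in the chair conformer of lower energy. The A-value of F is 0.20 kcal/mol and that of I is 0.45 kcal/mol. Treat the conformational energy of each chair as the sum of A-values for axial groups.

C1 and C2 have opposite parity, so for the cis isomer the two substituents are one axial and one equatorial in each chair.
Chair I (fluoro axial, iodo equatorial): E = 0.20 kcal/mol.
Chair II (fluoro equatorial, iodo axial): E = 0.45 kcal/mol.
Chair I is the more stable (lower-energy) conformer, and in that chair the fluoro group is axial.

axial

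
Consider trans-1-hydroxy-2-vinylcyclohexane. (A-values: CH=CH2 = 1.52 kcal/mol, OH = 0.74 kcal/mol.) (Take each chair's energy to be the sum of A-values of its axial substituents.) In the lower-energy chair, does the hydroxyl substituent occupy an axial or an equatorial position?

equatorial

C1 and C2 have opposite parity, so for the trans isomer the two substituents are e,e in one chair and a,a in the other.
Chair I (vinyl axial, hydroxyl axial): E = 2.26 kcal/mol.
Chair II (vinyl equatorial, hydroxyl equatorial): E = 0.00 kcal/mol.
Chair II is the more stable (lower-energy) conformer, and in that chair the hydroxyl group is equatorial.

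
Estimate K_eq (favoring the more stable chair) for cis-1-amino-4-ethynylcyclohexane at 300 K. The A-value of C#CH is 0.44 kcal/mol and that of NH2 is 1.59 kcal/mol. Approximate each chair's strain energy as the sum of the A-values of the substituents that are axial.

C1 and C4 have opposite parity, so for the cis isomer the two substituents are one axial and one equatorial in each chair.
Chair I (ethynyl axial, amino equatorial): E = 0.44 kcal/mol; chair II (ethynyl equatorial, amino axial): E = 1.59 kcal/mol.
ΔG = 1.15 kcal/mol between the two chairs.
K = exp(ΔG/RT) with R = 1.987×10⁻³ kcal mol⁻¹ K⁻¹ and T = 300 K gives K ≈ 6.88.

K ≈ 6.88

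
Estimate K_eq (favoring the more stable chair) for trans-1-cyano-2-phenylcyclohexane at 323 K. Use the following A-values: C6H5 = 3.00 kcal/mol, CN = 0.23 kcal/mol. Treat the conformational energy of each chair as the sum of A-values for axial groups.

K ≈ 153

C1 and C2 have opposite parity, so for the trans isomer the two substituents are e,e in one chair and a,a in the other.
Chair I (phenyl axial, cyano axial): E = 3.23 kcal/mol; chair II (phenyl equatorial, cyano equatorial): E = 0.00 kcal/mol.
ΔG = 3.23 kcal/mol between the two chairs.
K = exp(ΔG/RT) with R = 1.987×10⁻³ kcal mol⁻¹ K⁻¹ and T = 323 K gives K ≈ 153.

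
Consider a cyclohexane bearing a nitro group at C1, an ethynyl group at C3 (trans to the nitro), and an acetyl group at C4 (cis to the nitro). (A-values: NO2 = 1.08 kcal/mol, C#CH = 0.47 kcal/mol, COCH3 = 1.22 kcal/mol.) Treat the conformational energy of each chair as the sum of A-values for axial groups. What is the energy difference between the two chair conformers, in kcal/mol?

0.61 kcal/mol

Chair I (nitro axial, ethynyl equatorial, acetyl equatorial): E = 1.08 kcal/mol.
Chair II (nitro equatorial, ethynyl axial, acetyl axial): E = 1.69 kcal/mol.
ΔE = 1.69 − 1.08 = 0.61 kcal/mol; chair I is more stable.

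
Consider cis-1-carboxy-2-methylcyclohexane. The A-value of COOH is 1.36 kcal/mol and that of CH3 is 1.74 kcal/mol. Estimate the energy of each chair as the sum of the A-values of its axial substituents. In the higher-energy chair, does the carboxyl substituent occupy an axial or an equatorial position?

C1 and C2 have opposite parity, so for the cis isomer the two substituents are one axial and one equatorial in each chair.
Chair I (carboxyl axial, methyl equatorial): E = 1.36 kcal/mol.
Chair II (carboxyl equatorial, methyl axial): E = 1.74 kcal/mol.
Chair II is the less stable (higher-energy) conformer, and in that chair the carboxyl group is equatorial.

equatorial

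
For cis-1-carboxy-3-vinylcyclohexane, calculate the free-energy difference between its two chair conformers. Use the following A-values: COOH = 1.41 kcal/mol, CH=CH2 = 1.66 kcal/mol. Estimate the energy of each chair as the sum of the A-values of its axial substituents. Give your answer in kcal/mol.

C1 and C3 have the same parity, so for the cis isomer the two substituents are e,e in one chair and a,a in the other.
Chair I (carboxyl axial, vinyl axial): E = 3.07 kcal/mol.
Chair II (carboxyl equatorial, vinyl equatorial): E = 0.00 kcal/mol.
ΔE = 3.07 − 0.00 = 3.07 kcal/mol; chair II is more stable.

3.07 kcal/mol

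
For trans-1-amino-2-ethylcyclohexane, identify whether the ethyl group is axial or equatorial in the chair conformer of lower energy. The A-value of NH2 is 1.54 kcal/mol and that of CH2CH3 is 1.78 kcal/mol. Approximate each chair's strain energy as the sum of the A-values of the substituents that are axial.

equatorial

C1 and C2 have opposite parity, so for the trans isomer the two substituents are e,e in one chair and a,a in the other.
Chair I (amino axial, ethyl axial): E = 3.32 kcal/mol.
Chair II (amino equatorial, ethyl equatorial): E = 0.00 kcal/mol.
Chair II is the more stable (lower-energy) conformer, and in that chair the ethyl group is equatorial.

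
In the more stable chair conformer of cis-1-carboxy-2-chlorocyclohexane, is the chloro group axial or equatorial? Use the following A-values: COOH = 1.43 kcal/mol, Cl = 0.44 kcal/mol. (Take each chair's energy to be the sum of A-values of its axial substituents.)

axial

C1 and C2 have opposite parity, so for the cis isomer the two substituents are one axial and one equatorial in each chair.
Chair I (carboxyl axial, chloro equatorial): E = 1.43 kcal/mol.
Chair II (carboxyl equatorial, chloro axial): E = 0.44 kcal/mol.
Chair II is the more stable (lower-energy) conformer, and in that chair the chloro group is axial.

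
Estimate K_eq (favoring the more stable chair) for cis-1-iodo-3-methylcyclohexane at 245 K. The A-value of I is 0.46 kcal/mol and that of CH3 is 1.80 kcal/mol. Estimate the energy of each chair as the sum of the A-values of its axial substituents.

C1 and C3 have the same parity, so for the cis isomer the two substituents are e,e in one chair and a,a in the other.
Chair I (iodo axial, methyl axial): E = 2.26 kcal/mol; chair II (iodo equatorial, methyl equatorial): E = 0.00 kcal/mol.
ΔG = 2.26 kcal/mol between the two chairs.
K = exp(ΔG/RT) with R = 1.987×10⁻³ kcal mol⁻¹ K⁻¹ and T = 245 K gives K ≈ 104.

K ≈ 104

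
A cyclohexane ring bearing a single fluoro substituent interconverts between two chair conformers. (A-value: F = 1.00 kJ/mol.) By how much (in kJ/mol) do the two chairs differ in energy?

A monosubstituted cyclohexane has one chair with the fluoro group axial (E = A = 1.00 kJ/mol) and one with it equatorial (E = 0).
ΔE = 1.00 − 0 = 1.00 kJ/mol.

1.00 kJ/mol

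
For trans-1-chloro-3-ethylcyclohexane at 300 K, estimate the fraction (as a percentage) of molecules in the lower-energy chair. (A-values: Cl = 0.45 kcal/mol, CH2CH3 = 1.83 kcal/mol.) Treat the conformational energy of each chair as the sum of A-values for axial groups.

91.0%

C1 and C3 have the same parity, so for the trans isomer the two substituents are one axial and one equatorial in each chair.
Chair I (chloro axial, ethyl equatorial): E = 0.45 kcal/mol; chair II (chloro equatorial, ethyl axial): E = 1.83 kcal/mol.
ΔG = 1.38 kcal/mol between the two chairs.
K = exp(ΔG/RT) with R = 1.987×10⁻³ kcal mol⁻¹ K⁻¹ and T = 300 K gives K ≈ 10.1.
Fraction in the lower-energy chair = K/(K+1) = 91.0%.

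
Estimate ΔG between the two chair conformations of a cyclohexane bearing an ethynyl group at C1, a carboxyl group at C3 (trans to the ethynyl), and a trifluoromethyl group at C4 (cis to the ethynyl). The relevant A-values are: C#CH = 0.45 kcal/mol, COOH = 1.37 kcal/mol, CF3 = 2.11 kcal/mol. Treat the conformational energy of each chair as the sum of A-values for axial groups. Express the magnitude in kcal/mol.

3.03 kcal/mol

Chair I (ethynyl axial, carboxyl equatorial, trifluoromethyl equatorial): E = 0.45 kcal/mol.
Chair II (ethynyl equatorial, carboxyl axial, trifluoromethyl axial): E = 3.48 kcal/mol.
ΔE = 3.48 − 0.45 = 3.03 kcal/mol; chair I is more stable.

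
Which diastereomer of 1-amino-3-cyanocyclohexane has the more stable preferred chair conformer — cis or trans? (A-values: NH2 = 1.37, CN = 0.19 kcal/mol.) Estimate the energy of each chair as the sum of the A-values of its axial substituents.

At 1,3 positions (parity same): cis → (e,e or a,a); trans → (a,e or e,a).
Best chair for cis: E = 0.00 kcal/mol; best chair for trans: E = 0.19 kcal/mol.
The cis isomer is lower by 0.19 kcal/mol.

cis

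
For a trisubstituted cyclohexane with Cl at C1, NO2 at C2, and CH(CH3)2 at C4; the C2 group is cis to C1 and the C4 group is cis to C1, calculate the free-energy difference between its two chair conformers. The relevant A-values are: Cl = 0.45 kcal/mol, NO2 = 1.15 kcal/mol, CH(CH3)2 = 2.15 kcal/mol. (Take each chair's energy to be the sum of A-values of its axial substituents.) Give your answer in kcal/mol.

Chair I (chloro axial, nitro equatorial, isopropyl equatorial): E = 0.45 kcal/mol.
Chair II (chloro equatorial, nitro axial, isopropyl axial): E = 3.30 kcal/mol.
ΔE = 3.30 − 0.45 = 2.85 kcal/mol; chair I is more stable.

2.85 kcal/mol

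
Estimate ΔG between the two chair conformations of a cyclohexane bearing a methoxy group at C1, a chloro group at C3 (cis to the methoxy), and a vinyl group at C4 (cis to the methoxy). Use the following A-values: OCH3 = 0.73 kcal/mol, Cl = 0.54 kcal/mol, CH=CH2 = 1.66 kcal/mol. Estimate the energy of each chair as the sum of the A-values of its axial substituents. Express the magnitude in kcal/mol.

Chair I (methoxy axial, chloro axial, vinyl equatorial): E = 1.27 kcal/mol.
Chair II (methoxy equatorial, chloro equatorial, vinyl axial): E = 1.66 kcal/mol.
ΔE = 1.66 − 1.27 = 0.39 kcal/mol; chair I is more stable.

0.39 kcal/mol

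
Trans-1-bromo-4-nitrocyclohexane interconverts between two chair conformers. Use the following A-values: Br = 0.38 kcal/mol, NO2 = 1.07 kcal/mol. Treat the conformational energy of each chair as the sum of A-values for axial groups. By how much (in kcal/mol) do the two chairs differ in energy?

C1 and C4 have opposite parity, so for the trans isomer the two substituents are e,e in one chair and a,a in the other.
Chair I (bromo axial, nitro axial): E = 1.45 kcal/mol.
Chair II (bromo equatorial, nitro equatorial): E = 0.00 kcal/mol.
ΔE = 1.45 − 0.00 = 1.45 kcal/mol; chair II is more stable.

1.45 kcal/mol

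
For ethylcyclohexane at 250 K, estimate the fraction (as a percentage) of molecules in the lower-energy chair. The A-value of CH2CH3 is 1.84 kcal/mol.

97.6%

One chair has the ethyl group axial (E = 1.84 kcal/mol) and the other has it equatorial (E = 0).
ΔG = 1.84 kcal/mol between the two chairs.
K = exp(ΔG/RT) with R = 1.987×10⁻³ kcal mol⁻¹ K⁻¹ and T = 250 K gives K ≈ 40.6.
Fraction in the lower-energy chair = K/(K+1) = 97.6%.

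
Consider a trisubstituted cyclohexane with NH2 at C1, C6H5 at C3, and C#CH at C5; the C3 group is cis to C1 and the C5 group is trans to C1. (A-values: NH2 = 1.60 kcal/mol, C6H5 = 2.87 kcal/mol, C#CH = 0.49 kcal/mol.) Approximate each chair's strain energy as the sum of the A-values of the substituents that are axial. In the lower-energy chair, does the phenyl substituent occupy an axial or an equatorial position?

Chair I (amino axial, phenyl axial, ethynyl equatorial): E = 4.47 kcal/mol.
Chair II (amino equatorial, phenyl equatorial, ethynyl axial): E = 0.49 kcal/mol.
Chair II is the more stable (lower-energy) conformer, and in that chair the phenyl group is equatorial.

equatorial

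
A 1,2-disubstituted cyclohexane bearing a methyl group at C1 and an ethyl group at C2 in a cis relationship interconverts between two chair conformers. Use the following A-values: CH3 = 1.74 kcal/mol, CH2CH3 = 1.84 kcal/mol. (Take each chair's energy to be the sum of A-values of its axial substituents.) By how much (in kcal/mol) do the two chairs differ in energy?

C1 and C2 have opposite parity, so for the cis isomer the two substituents are one axial and one equatorial in each chair.
Chair I (methyl axial, ethyl equatorial): E = 1.74 kcal/mol.
Chair II (methyl equatorial, ethyl axial): E = 1.84 kcal/mol.
ΔE = 1.84 − 1.74 = 0.10 kcal/mol; chair I is more stable.

0.10 kcal/mol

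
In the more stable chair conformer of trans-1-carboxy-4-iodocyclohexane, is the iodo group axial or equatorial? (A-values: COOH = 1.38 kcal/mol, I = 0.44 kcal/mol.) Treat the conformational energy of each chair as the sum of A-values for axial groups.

equatorial

C1 and C4 have opposite parity, so for the trans isomer the two substituents are e,e in one chair and a,a in the other.
Chair I (carboxyl axial, iodo axial): E = 1.82 kcal/mol.
Chair II (carboxyl equatorial, iodo equatorial): E = 0.00 kcal/mol.
Chair II is the more stable (lower-energy) conformer, and in that chair the iodo group is equatorial.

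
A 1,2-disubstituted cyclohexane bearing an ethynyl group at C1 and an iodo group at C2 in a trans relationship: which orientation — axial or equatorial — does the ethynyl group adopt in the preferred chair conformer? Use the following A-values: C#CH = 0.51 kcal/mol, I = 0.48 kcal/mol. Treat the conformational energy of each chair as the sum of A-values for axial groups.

equatorial

C1 and C2 have opposite parity, so for the trans isomer the two substituents are e,e in one chair and a,a in the other.
Chair I (ethynyl axial, iodo axial): E = 0.99 kcal/mol.
Chair II (ethynyl equatorial, iodo equatorial): E = 0.00 kcal/mol.
Chair II is the more stable (lower-energy) conformer, and in that chair the ethynyl group is equatorial.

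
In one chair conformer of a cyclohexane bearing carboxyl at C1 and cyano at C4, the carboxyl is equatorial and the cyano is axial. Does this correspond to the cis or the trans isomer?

cis

C1 and C4 have opposite parity, so their axial bonds point in opposite directions.
With opposite-parity carbons, two substituents on the same face are one axial and one equatorial; opposite faces give both axial or both equatorial.
Here the groups are equatorial/axial → same face → cis.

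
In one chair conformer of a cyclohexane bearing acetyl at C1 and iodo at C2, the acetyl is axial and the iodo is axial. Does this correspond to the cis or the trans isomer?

trans

C1 and C2 have opposite parity, so their axial bonds point in opposite directions.
With opposite-parity carbons, two substituents on the same face are one axial and one equatorial; opposite faces give both axial or both equatorial.
Here the groups are axial/axial → opposite face → trans.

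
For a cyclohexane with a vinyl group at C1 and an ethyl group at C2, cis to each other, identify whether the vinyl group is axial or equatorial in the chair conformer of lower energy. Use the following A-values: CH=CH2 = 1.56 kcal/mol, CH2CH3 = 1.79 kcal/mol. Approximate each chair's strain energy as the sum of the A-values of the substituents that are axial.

C1 and C2 have opposite parity, so for the cis isomer the two substituents are one axial and one equatorial in each chair.
Chair I (vinyl axial, ethyl equatorial): E = 1.56 kcal/mol.
Chair II (vinyl equatorial, ethyl axial): E = 1.79 kcal/mol.
Chair I is the more stable (lower-energy) conformer, and in that chair the vinyl group is axial.

axial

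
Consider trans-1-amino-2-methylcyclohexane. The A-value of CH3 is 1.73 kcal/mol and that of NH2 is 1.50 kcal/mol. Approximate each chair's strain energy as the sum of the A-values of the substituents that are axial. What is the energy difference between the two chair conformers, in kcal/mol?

3.23 kcal/mol

C1 and C2 have opposite parity, so for the trans isomer the two substituents are e,e in one chair and a,a in the other.
Chair I (methyl axial, amino axial): E = 3.23 kcal/mol.
Chair II (methyl equatorial, amino equatorial): E = 0.00 kcal/mol.
ΔE = 3.23 − 0.00 = 3.23 kcal/mol; chair II is more stable.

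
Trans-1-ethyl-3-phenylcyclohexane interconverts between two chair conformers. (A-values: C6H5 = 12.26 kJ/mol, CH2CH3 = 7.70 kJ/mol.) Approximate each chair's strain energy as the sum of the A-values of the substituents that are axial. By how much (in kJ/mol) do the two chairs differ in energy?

4.56 kJ/mol

C1 and C3 have the same parity, so for the trans isomer the two substituents are one axial and one equatorial in each chair.
Chair I (phenyl axial, ethyl equatorial): E = 12.26 kJ/mol.
Chair II (phenyl equatorial, ethyl axial): E = 7.70 kJ/mol.
ΔE = 12.26 − 7.70 = 4.56 kJ/mol; chair II is more stable.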